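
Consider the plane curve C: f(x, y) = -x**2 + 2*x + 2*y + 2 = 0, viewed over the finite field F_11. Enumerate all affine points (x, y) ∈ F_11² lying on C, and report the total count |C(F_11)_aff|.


Affine F_11-points: {(0, 10), (1, 4), (2, 10), (3, 6), (4, 3), (5, 1), (6, 0), (7, 0), (8, 1), (9, 3), (10, 6)}; count = 11.

For each of the 121 pairs (x, y) ∈ F_11², evaluate f(x, y) mod 11. Record the zeros.
  x = 0: [0↦2, 1↦4, 2↦6, 3↦8, 4↦10, 5↦1, 6↦3, 7↦5, 8↦7, 9↦9, 10↦0]  zeros at y ∈ {10}
  x = 1: [0↦3, 1↦5, 2↦7, 3↦9, 4↦0, 5↦2, 6↦4, 7↦6, 8↦8, 9↦10, 10↦1]  zeros at y ∈ {4}
  x = 2: [0↦2, 1↦4, 2↦6, 3↦8, 4↦10, 5↦1, 6↦3, 7↦5, 8↦7, 9↦9, 10↦0]  zeros at y ∈ {10}
  x = 3: [0↦10, 1↦1, 2↦3, 3↦5, 4↦7, 5↦9, 6↦0, 7↦2, 8↦4, 9↦6, 10↦8]  zeros at y ∈ {6}
  x = 4: [0↦5, 1↦7, 2↦9, 3↦0, 4↦2, 5↦4, 6↦6, 7↦8, 8↦10, 9↦1, 10↦3]  zeros at y ∈ {3}
  x = 5: [0↦9, 1↦0, 2↦2, 3↦4, 4↦6, 5↦8, 6↦10, 7↦1, 8↦3, 9↦5, 10↦7]  zeros at y ∈ {1}
  x = 6: [0↦0, 1↦2, 2↦4, 3↦6, 4↦8, 5↦10, 6↦1, 7↦3, 8↦5, 9↦7, 10↦9]  zeros at y ∈ {0}
  x = 7: [0↦0, 1↦2, 2↦4, 3↦6, 4↦8, 5↦10, 6↦1, 7↦3, 8↦5, 9↦7, 10↦9]  zeros at y ∈ {0}
  x = 8: [0↦9, 1↦0, 2↦2, 3↦4, 4↦6, 5↦8, 6↦10, 7↦1, 8↦3, 9↦5, 10↦7]  zeros at y ∈ {1}
  x = 9: [0↦5, 1↦7, 2↦9, 3↦0, 4↦2, 5↦4, 6↦6, 7↦8, 8↦10, 9↦1, 10↦3]  zeros at y ∈ {3}
  x = 10: [0↦10, 1↦1, 2↦3, 3↦5, 4↦7, 5↦9, 6↦0, 7↦2, 8↦4, 9↦6, 10↦8]  zeros at y ∈ {6}
Collecting zeros: affine points = {(0, 10), (1, 4), (2, 10), (3, 6), (4, 3), (5, 1), (6, 0), (7, 0), (8, 1), (9, 3), (10, 6)}.
Total count |C(F_11)_aff| = 11.


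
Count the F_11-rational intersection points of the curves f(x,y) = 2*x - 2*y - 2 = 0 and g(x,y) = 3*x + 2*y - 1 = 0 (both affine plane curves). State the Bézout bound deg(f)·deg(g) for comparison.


Common zeros: {(5, 4)}; count = 1; Bézout bound = 1.

deg(f) = 1, deg(g) = 1, so Bézout bound = 1.
Scan x ∈ F_11. For each x, list the y ∈ F_11 with f(x, y) ≡ 0 and those with g(x, y) ≡ 0 (mod 11); the common zeros in that column are the intersection.
  x = 0: f ≡ 0 at y ∈ {10}; g ≡ 0 at y ∈ {6}; common: ∅.
  x = 1: f ≡ 0 at y ∈ {0}; g ≡ 0 at y ∈ {10}; common: ∅.
  x = 2: f ≡ 0 at y ∈ {1}; g ≡ 0 at y ∈ {3}; common: ∅.
  x = 3: f ≡ 0 at y ∈ {2}; g ≡ 0 at y ∈ {7}; common: ∅.
  x = 4: f ≡ 0 at y ∈ {3}; g ≡ 0 at y ∈ {0}; common: ∅.
  x = 5: f ≡ 0 at y ∈ {4}; g ≡ 0 at y ∈ {4}; common: {4}.
  x = 6: f ≡ 0 at y ∈ {5}; g ≡ 0 at y ∈ {8}; common: ∅.
  x = 7: f ≡ 0 at y ∈ {6}; g ≡ 0 at y ∈ {1}; common: ∅.
  x = 8: f ≡ 0 at y ∈ {7}; g ≡ 0 at y ∈ {5}; common: ∅.
  x = 9: f ≡ 0 at y ∈ {8}; g ≡ 0 at y ∈ {9}; common: ∅.
  x = 10: f ≡ 0 at y ∈ {9}; g ≡ 0 at y ∈ {2}; common: ∅.
Collecting: common zeros = {(5, 4)}, so the count is 1.
Comparison with the Bézout bound: 1 ≤ 1 = deg(f)·deg(g), as expected for curves with no common component (the bound is attained).


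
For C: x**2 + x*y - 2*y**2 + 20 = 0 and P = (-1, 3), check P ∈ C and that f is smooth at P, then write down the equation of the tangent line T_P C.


Tangent line at P: x - 13*y + 40 = 0.

Step 1: f(-1, 3) = 0, so P lies on C.
Step 2: partial derivatives
  f_x(x, y) = 2*x + y, f_y(x, y) = x - 4*y.
  f_x(P) = 1, f_y(P) = -13 (gradient nonzero, so P is smooth).
Step 3: tangent line at P: 1·(x − -1) + -13·(y − 3) = 0.
Expanding: x - 13*y + 40 = 0.


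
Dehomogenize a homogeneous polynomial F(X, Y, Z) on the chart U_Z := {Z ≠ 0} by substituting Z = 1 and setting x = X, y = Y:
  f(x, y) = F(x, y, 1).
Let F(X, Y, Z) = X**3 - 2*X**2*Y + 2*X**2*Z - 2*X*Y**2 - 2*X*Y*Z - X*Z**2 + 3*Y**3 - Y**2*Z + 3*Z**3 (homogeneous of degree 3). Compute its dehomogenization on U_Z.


f(x, y) = x**3 - 2*x**2*y + 2*x**2 - 2*x*y**2 - 2*x*y - x + 3*y**3 - y**2 + 3

On U_Z we set Z = 1. Each monomial c·X^i·Y^j·Z^k in F becomes c·x^i·y^j·1^k = c·x^i·y^j.
Substituting Z = 1: F(X, Y, 1) = x**3 - 2*x**2*y + 2*x**2 - 2*x*y**2 - 2*x*y - x + 3*y**3 - y**2 + 3.
Note: deg(f) ≤ deg(F) = 3; strict inequality happens when F is divisible by Z (lost terms).


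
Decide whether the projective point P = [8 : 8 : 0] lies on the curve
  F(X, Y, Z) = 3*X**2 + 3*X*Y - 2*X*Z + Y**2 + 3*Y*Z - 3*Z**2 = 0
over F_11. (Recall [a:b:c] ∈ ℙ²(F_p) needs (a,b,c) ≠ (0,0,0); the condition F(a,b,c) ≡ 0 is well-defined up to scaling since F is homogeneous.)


F(8,8,0) ≡ 8 (mod 11); P is NOT on the curve.

Evaluate F(8, 8, 0) term-by-term (mod 11).
  3*X**2 ↦ 3·64·1·1 = 192
  3*X*Y ↦ 3·8·8·1 = 192
  -2*X*Z ↦ -2·8·1·0 = 0
  Y**2 ↦ 1·1·64·1 = 64
  3*Y*Z ↦ 3·1·8·0 = 0
  -3*Z**2 ↦ -3·1·1·0 = 0
Sum: F(8, 8, 0) = (192) + (192) + (0) + (64) + (0) + (0) = 448.
Reducing mod 11: 448 ≡ 8 (mod 11).
Since F(a, b, c) ≡ 8 ≠ 0 (mod 11), P does NOT lie on the curve.


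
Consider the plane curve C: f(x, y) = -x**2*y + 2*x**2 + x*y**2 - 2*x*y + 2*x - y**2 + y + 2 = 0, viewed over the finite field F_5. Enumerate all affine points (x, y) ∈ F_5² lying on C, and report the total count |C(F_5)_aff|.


Affine F_5-points: {(0, 2), (0, 4), (1, 3), (4, 3)}; count = 4.

For each of the 25 pairs (x, y) ∈ F_5², evaluate f(x, y) mod 5. Record the zeros.
  x = 0: [0↦2, 1↦2, 2↦0, 3↦1, 4↦0]  zeros at y ∈ {2, 4}
  x = 1: [0↦1, 1↦4, 2↦2, 3↦0, 4↦3]  zeros at y ∈ {3}
  x = 2: [0↦4, 1↦3, 2↦4, 3↦2, 4↦2]  zeros at y ∈ ∅
  x = 3: [0↦1, 1↦4, 2↦1, 3↦2, 4↦2]  zeros at y ∈ ∅
  x = 4: [0↦2, 1↦2, 2↦3, 3↦0, 4↦3]  zeros at y ∈ {3}
Collecting zeros: affine points = {(0, 2), (0, 4), (1, 3), (4, 3)}.
Total count |C(F_5)_aff| = 4.


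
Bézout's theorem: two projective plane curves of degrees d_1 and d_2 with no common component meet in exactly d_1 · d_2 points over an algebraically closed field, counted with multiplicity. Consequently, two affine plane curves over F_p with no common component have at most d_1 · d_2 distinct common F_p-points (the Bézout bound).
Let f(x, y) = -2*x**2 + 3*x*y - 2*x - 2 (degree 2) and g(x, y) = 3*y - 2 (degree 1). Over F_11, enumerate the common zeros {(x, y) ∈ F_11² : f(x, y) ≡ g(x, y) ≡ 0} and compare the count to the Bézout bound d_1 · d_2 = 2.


Common zeros: ∅; count = 0; Bézout bound = 2.

deg(f) = 2, deg(g) = 1, so Bézout bound = 2.
Scan x ∈ F_11. For each x, list the y ∈ F_11 with f(x, y) ≡ 0 and those with g(x, y) ≡ 0 (mod 11); the common zeros in that column are the intersection.
  x = 0: f ≡ 0 at y ∈ ∅; g ≡ 0 at y ∈ {8}; common: ∅.
  x = 1: f ≡ 0 at y ∈ {2}; g ≡ 0 at y ∈ {8}; common: ∅.
  x = 2: f ≡ 0 at y ∈ {6}; g ≡ 0 at y ∈ {8}; common: ∅.
  x = 3: f ≡ 0 at y ∈ {9}; g ≡ 0 at y ∈ {8}; common: ∅.
  x = 4: f ≡ 0 at y ∈ {9}; g ≡ 0 at y ∈ {8}; common: ∅.
  x = 5: f ≡ 0 at y ∈ {10}; g ≡ 0 at y ∈ {8}; common: ∅.
  x = 6: f ≡ 0 at y ∈ {6}; g ≡ 0 at y ∈ {8}; common: ∅.
  x = 7: f ≡ 0 at y ∈ {7}; g ≡ 0 at y ∈ {8}; common: ∅.
  x = 8: f ≡ 0 at y ∈ {7}; g ≡ 0 at y ∈ {8}; common: ∅.
  x = 9: f ≡ 0 at y ∈ {10}; g ≡ 0 at y ∈ {8}; common: ∅.
  x = 10: f ≡ 0 at y ∈ {3}; g ≡ 0 at y ∈ {8}; common: ∅.
Collecting: common zeros = ∅, so the count is 0.
Comparison with the Bézout bound: 0 ≤ 2 = deg(f)·deg(g), as expected for curves with no common component (the affine F_11-count falls short of the bound because intersections may lie at infinity, over extension fields, or carry multiplicity).


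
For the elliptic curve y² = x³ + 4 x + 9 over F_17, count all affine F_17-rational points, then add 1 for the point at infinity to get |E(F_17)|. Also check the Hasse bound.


Affine points = {(0, 3), (0, 14), (2, 5), (2, 12), (4, 2), (4, 15), (5, 1), (5, 16), (8, 3), (8, 14), (9, 3), (9, 14), (12, 0), (14, 2), (14, 15), (16, 2), (16, 15)}; affine count = 17; |E(F_17)| = 18.

Discriminant check: Δ ∝ 4a³ + 27b² = 4·4³ + 27·9² = 4·64 + 27·81 ≡ 12 (mod 17). Nonzero ⇒ E is nonsingular.
For each x ∈ F_17, compute rhs = x³ + 4·x + 9 mod 17, then count y ∈ F_17 with y² ≡ rhs.
  x = 0: rhs = 9, matching y values: 3, 14 (2 points).
  x = 1: rhs = 14, matching y values: none (0 points).
  x = 2: rhs = 8, matching y values: 5, 12 (2 points).
  x = 3: rhs = 14, matching y values: none (0 points).
  x = 4: rhs = 4, matching y values: 2, 15 (2 points).
  x = 5: rhs = 1, matching y values: 1, 16 (2 points).
  x = 6: rhs = 11, matching y values: none (0 points).
  x = 7: rhs = 6, matching y values: none (0 points).
  x = 8: rhs = 9, matching y values: 3, 14 (2 points).
  x = 9: rhs = 9, matching y values: 3, 14 (2 points).
  x = 10: rhs = 12, matching y values: none (0 points).
  x = 11: rhs = 7, matching y values: none (0 points).
  x = 12: rhs = 0, matching y values: 0 (1 points).
  x = 13: rhs = 14, matching y values: none (0 points).
  x = 14: rhs = 4, matching y values: 2, 15 (2 points).
  x = 15: rhs = 10, matching y values: none (0 points).
  x = 16: rhs = 4, matching y values: 2, 15 (2 points).
Total affine count: 17.
Full point count |E(F_17)| = 17 + 1 = 18.
Hasse bound: |18 − (17+1)| = |0| = 0 ≤ 2√17 ≈ 8.2462 ✓.


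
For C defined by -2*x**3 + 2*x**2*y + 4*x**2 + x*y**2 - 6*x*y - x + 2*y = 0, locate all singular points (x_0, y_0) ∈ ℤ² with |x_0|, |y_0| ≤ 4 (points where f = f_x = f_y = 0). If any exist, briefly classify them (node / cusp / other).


Singular points: {(1, 1)}; classification: cusp.

Compute partial derivatives:
  f_x = -6*x**2 + 4*x*y + 8*x + y**2 - 6*y - 1.
  f_y = 2*x**2 + 2*x*y - 6*x + 2.
Scan x_0 ∈ {−4, ..., 4}. For each x_0, f_y(x_0, y) is a polynomial in y; find its integer roots y ∈ {−4, ..., 4}, then test f_x and f at those candidates.
  x = -4: f_y(-4, y) = 58 - 8*y; no integer root y with |y| ≤ 4.
  x = -3: f_y(-3, y) = 38 - 6*y; no integer root y with |y| ≤ 4.
  x = -2: f_y(-2, y) = 22 - 4*y; no integer root y with |y| ≤ 4.
  x = -1: f_y(-1, y) = 10 - 2*y; no integer root y with |y| ≤ 4.
  x = 0: f_y(0, y) = 2; no integer root y with |y| ≤ 4.
  x = 1: f_y(1, y) = 2*y - 2; vanishes at y ∈ {1}. (1, 1): f_x = 0, f = 0 — SINGULAR.
  x = 2: f_y(2, y) = 4*y - 2; no integer root y with |y| ≤ 4.
  x = 3: f_y(3, y) = 6*y + 2; no integer root y with |y| ≤ 4.
  x = 4: f_y(4, y) = 8*y + 10; no integer root y with |y| ≤ 4.
Only singular point on the grid: (1, 1).
Classify: substitute x = 1 + u, y = 1 + v and expand: f = -2*u**3 + 2*u**2*v + u*v**2 + v**2.
No constant or linear terms (consistent with a singular point). Quadratic part: v**2. Cubic part: -2*u**3 + 2*u**2*v + u*v**2.
The quadratic part v**2 is a perfect square, so there is a single (double) tangent line v = 0, i.e. y = 1. Restricting the cubic part to that line (v = 0) leaves -2*u**3 ≠ 0, so f is not divisible by v and the branch is v² ≈ 2*u**3 to lowest order — this is a cusp.
Classification: cusp.


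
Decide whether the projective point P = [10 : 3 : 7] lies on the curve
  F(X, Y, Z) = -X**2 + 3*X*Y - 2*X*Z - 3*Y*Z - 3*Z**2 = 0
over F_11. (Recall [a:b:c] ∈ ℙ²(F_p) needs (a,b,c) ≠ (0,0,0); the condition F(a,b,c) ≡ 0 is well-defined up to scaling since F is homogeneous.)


F(10,3,7) ≡ 3 (mod 11); P is NOT on the curve.

Evaluate F(10, 3, 7) term-by-term (mod 11).
  -X**2 ↦ -1·100·1·1 = -100
  3*X*Y ↦ 3·10·3·1 = 90
  -2*X*Z ↦ -2·10·1·7 = -140
  -3*Y*Z ↦ -3·1·3·7 = -63
  -3*Z**2 ↦ -3·1·1·49 = -147
Sum: F(10, 3, 7) = (-100) + (90) + (-140) + (-63) + (-147) = -360.
Reducing mod 11: -360 ≡ 3 (mod 11).
Since F(a, b, c) ≡ 3 ≠ 0 (mod 11), P does NOT lie on the curve.


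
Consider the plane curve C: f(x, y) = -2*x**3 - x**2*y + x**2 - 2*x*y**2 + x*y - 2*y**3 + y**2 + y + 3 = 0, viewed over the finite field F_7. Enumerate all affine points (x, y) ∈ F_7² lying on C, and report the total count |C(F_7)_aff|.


Affine F_7-points: {(0, 2), (0, 4), (0, 5), (1, 1), (2, 4), (3, 0), (4, 2), (4, 3), (5, 1), (5, 6), (6, 2)}; count = 11.

For each of the 49 pairs (x, y) ∈ F_7², evaluate f(x, y) mod 7. Record the zeros.
  x = 0: [0↦3, 1↦3, 2↦0, 3↦3, 4↦0, 5↦0, 6↦5]  zeros at y ∈ {2, 4, 5}
  x = 1: [0↦2, 1↦0, 2↦5, 3↦5, 4↦2, 5↦5, 6↦2]  zeros at y ∈ {1}
  x = 2: [0↦5, 1↦6, 2↦3, 3↦5, 4↦0, 5↦4, 6↦5]  zeros at y ∈ {4}
  x = 3: [0↦0, 1↦2, 2↦3, 3↦5, 4↦3, 5↦6, 6↦2]  zeros at y ∈ {0}
  x = 4: [0↦3, 1↦4, 2↦0, 3↦0, 4↦6, 5↦6, 6↦2]  zeros at y ∈ {2, 3}
  x = 5: [0↦2, 1↦0, 2↦3, 3↦6, 4↦4, 5↦6, 6↦0]  zeros at y ∈ {1, 6}
  x = 6: [0↦6, 1↦6, 2↦0, 3↦4, 4↦6, 5↦1, 6↦5]  zeros at y ∈ {2}
Collecting zeros: affine points = {(0, 2), (0, 4), (0, 5), (1, 1), (2, 4), (3, 0), (4, 2), (4, 3), (5, 1), (5, 6), (6, 2)}.
Total count |C(F_7)_aff| = 11.


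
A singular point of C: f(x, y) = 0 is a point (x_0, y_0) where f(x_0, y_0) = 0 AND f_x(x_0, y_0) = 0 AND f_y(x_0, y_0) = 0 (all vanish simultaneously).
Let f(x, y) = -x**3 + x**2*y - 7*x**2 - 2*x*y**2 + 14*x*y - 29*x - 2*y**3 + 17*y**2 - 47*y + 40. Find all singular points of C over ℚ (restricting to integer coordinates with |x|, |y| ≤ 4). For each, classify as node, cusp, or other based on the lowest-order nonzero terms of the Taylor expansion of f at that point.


Singular points: {(-1, 3)}; classification: node.

Compute partial derivatives:
  f_x = -3*x**2 + 2*x*y - 14*x - 2*y**2 + 14*y - 29.
  f_y = x**2 - 4*x*y + 14*x - 6*y**2 + 34*y - 47.
Scan x_0 ∈ {−4, ..., 4}. For each x_0, f_y(x_0, y) is a polynomial in y; find its integer roots y ∈ {−4, ..., 4}, then test f_x and f at those candidates.
  x = -4: f_y(-4, y) = -6*y**2 + 50*y - 87; no integer root y with |y| ≤ 4.
  x = -3: f_y(-3, y) = -6*y**2 + 46*y - 80; no integer root y with |y| ≤ 4.
  x = -2: f_y(-2, y) = -6*y**2 + 42*y - 71; no integer root y with |y| ≤ 4.
  x = -1: f_y(-1, y) = -6*y**2 + 38*y - 60; vanishes at y ∈ {3}. (-1, 3): f_x = 0, f = 0 — SINGULAR.
  x = 0: f_y(0, y) = -6*y**2 + 34*y - 47; no integer root y with |y| ≤ 4.
  x = 1: f_y(1, y) = -6*y**2 + 30*y - 32; no integer root y with |y| ≤ 4.
  x = 2: f_y(2, y) = -6*y**2 + 26*y - 15; no integer root y with |y| ≤ 4.
  x = 3: f_y(3, y) = -6*y**2 + 22*y + 4; no integer root y with |y| ≤ 4.
  x = 4: f_y(4, y) = -6*y**2 + 18*y + 25; no integer root y with |y| ≤ 4.
Only singular point on the grid: (-1, 3).
Classify: substitute x = -1 + u, y = 3 + v and expand: f = -u**3 + u**2*v - u**2 - 2*u*v**2 - 2*v**3 + v**2.
No constant or linear terms (consistent with a singular point). Quadratic part: -u**2 + v**2. Cubic part: -u**3 + u**2*v - 2*u*v**2 - 2*v**3.
The quadratic part v**2 - u**2 = (v − u)(v + u) splits into two distinct linear factors, so there are two distinct tangent lines y − 3 = ±(x − -1) — this is a node (ordinary double point).
Classification: node.


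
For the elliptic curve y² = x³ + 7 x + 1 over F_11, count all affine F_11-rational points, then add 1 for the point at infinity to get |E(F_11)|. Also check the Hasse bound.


Affine points = {(0, 1), (0, 10), (1, 3), (1, 8), (2, 1), (2, 10), (3, 4), (3, 7), (4, 4), (4, 7), (9, 1), (9, 10), (10, 2), (10, 9)}; affine count = 14; |E(F_11)| = 15.

Discriminant check: Δ ∝ 4a³ + 27b² = 4·7³ + 27·1² = 4·343 + 27·1 ≡ 2 (mod 11). Nonzero ⇒ E is nonsingular.
For each x ∈ F_11, compute rhs = x³ + 7·x + 1 mod 11, then count y ∈ F_11 with y² ≡ rhs.
  x = 0: rhs = 1, matching y values: 1, 10 (2 points).
  x = 1: rhs = 9, matching y values: 3, 8 (2 points).
  x = 2: rhs = 1, matching y values: 1, 10 (2 points).
  x = 3: rhs = 5, matching y values: 4, 7 (2 points).
  x = 4: rhs = 5, matching y values: 4, 7 (2 points).
  x = 5: rhs = 7, matching y values: none (0 points).
  x = 6: rhs = 6, matching y values: none (0 points).
  x = 7: rhs = 8, matching y values: none (0 points).
  x = 8: rhs = 8, matching y values: none (0 points).
  x = 9: rhs = 1, matching y values: 1, 10 (2 points).
  x = 10: rhs = 4, matching y values: 2, 9 (2 points).
Total affine count: 14.
Full point count |E(F_11)| = 14 + 1 = 15.
Hasse bound: |15 − (11+1)| = |3| = 3 ≤ 2√11 ≈ 6.6332 ✓.


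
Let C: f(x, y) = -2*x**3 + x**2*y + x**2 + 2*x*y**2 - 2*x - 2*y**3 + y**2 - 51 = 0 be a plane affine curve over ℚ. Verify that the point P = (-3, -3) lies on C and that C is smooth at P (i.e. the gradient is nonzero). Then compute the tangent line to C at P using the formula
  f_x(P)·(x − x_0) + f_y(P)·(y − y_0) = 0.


Tangent line at P: -26*x - 15*y - 123 = 0.

Step 1: f(-3, -3) = 0, so P lies on C.
Step 2: partial derivatives
  f_x(x, y) = -6*x**2 + 2*x*y + 2*x + 2*y**2 - 2, f_y(x, y) = x**2 + 4*x*y - 6*y**2 + 2*y.
  f_x(P) = -26, f_y(P) = -15 (gradient nonzero, so P is smooth).
Step 3: tangent line at P: -26·(x − -3) + -15·(y − -3) = 0.
Expanding: -26*x - 15*y - 123 = 0.


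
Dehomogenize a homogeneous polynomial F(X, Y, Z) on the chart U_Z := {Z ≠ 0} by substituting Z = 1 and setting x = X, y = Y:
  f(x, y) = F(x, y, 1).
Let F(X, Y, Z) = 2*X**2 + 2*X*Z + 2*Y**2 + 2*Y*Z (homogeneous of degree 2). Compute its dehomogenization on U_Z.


f(x, y) = 2*x**2 + 2*x + 2*y**2 + 2*y

On U_Z we set Z = 1. Each monomial c·X^i·Y^j·Z^k in F becomes c·x^i·y^j·1^k = c·x^i·y^j.
Substituting Z = 1: F(X, Y, 1) = 2*x**2 + 2*x + 2*y**2 + 2*y.
Note: deg(f) ≤ deg(F) = 2; strict inequality happens when F is divisible by Z (lost terms).


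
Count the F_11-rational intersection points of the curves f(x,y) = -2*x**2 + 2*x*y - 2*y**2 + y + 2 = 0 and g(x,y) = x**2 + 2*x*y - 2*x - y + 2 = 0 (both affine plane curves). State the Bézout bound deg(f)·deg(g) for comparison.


Common zeros: {(5, 3)}; count = 1; Bézout bound = 4.

deg(f) = 2, deg(g) = 2, so Bézout bound = 4.
Scan x ∈ F_11. For each x, list the y ∈ F_11 with f(x, y) ≡ 0 and those with g(x, y) ≡ 0 (mod 11); the common zeros in that column are the intersection.
  x = 0: f ≡ 0 at y ∈ ∅; g ≡ 0 at y ∈ {2}; common: ∅.
  x = 1: f ≡ 0 at y ∈ {0, 7}; g ≡ 0 at y ∈ {10}; common: ∅.
  x = 2: f ≡ 0 at y ∈ ∅; g ≡ 0 at y ∈ {3}; common: ∅.
  x = 3: f ≡ 0 at y ∈ {1, 8}; g ≡ 0 at y ∈ {10}; common: ∅.
  x = 4: f ≡ 0 at y ∈ ∅; g ≡ 0 at y ∈ {8}; common: ∅.
  x = 5: f ≡ 0 at y ∈ {3, 8}; g ≡ 0 at y ∈ {3}; common: {3}.
  x = 6: f ≡ 0 at y ∈ {5, 7}; g ≡ 0 at y ∈ ∅; common: ∅.
  x = 7: f ≡ 0 at y ∈ ∅; g ≡ 0 at y ∈ {9}; common: ∅.
  x = 8: f ≡ 0 at y ∈ ∅; g ≡ 0 at y ∈ {4}; common: ∅.
  x = 9: f ≡ 0 at y ∈ {1, 3}; g ≡ 0 at y ∈ {2}; common: ∅.
  x = 10: f ≡ 0 at y ∈ {0, 5}; g ≡ 0 at y ∈ {9}; common: ∅.
Collecting: common zeros = {(5, 3)}, so the count is 1.
Comparison with the Bézout bound: 1 ≤ 4 = deg(f)·deg(g), as expected for curves with no common component (the affine F_11-count falls short of the bound because intersections may lie at infinity, over extension fields, or carry multiplicity).


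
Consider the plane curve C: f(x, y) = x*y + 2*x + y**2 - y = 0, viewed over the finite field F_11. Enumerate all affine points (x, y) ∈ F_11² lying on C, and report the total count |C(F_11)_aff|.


Affine F_11-points: {(0, 0), (0, 1), (1, 3), (1, 8), (5, 2), (5, 5), (9, 4), (9, 10), (10, 6), (10, 7)}; count = 10.

For each of the 121 pairs (x, y) ∈ F_11², evaluate f(x, y) mod 11. Record the zeros.
  x = 0: [0↦0, 1↦0, 2↦2, 3↦6, 4↦1, 5↦9, 6↦8, 7↦9, 8↦1, 9↦6, 10↦2]  zeros at y ∈ {0, 1}
  x = 1: [0↦2, 1↦3, 2↦6, 3↦0, 4↦7, 5↦5, 6↦5, 7↦7, 8↦0, 9↦6, 10↦3]  zeros at y ∈ {3, 8}
  x = 2: [0↦4, 1↦6, 2↦10, 3↦5, 4↦2, 5↦1, 6↦2, 7↦5, 8↦10, 9↦6, 10↦4]  zeros at y ∈ ∅
  x = 3: [0↦6, 1↦9, 2↦3, 3↦10, 4↦8, 5↦8, 6↦10, 7↦3, 8↦9, 9↦6, 10↦5]  zeros at y ∈ ∅
  x = 4: [0↦8, 1↦1, 2↦7, 3↦4, 4↦3, 5↦4, 6↦7, 7↦1, 8↦8, 9↦6, 10↦6]  zeros at y ∈ ∅
  x = 5: [0↦10, 1↦4, 2↦0, 3↦9, 4↦9, 5↦0, 6↦4, 7↦10, 8↦7, 9↦6, 10↦7]  zeros at y ∈ {2, 5}
  x = 6: [0↦1, 1↦7, 2↦4, 3↦3, 4↦4, 5↦7, 6↦1, 7↦8, 8↦6, 9↦6, 10↦8]  zeros at y ∈ ∅
  x = 7: [0↦3, 1↦10, 2↦8, 3↦8, 4↦10, 5↦3, 6↦9, 7↦6, 8↦5, 9↦6, 10↦9]  zeros at y ∈ ∅
  x = 8: [0↦5, 1↦2, 2↦1, 3↦2, 4↦5, 5↦10, 6↦6, 7↦4, 8↦4, 9↦6, 10↦10]  zeros at y ∈ ∅
  x = 9: [0↦7, 1↦5, 2↦5, 3↦7, 4↦0, 5↦6, 6↦3, 7↦2, 8↦3, 9↦6, 10↦0]  zeros at y ∈ {4, 10}
  x = 10: [0↦9, 1↦8, 2↦9, 3↦1, 4↦6, 5↦2, 6↦0, 7↦0, 8↦2, 9↦6, 10↦1]  zeros at y ∈ {6, 7}
Collecting zeros: affine points = {(0, 0), (0, 1), (1, 3), (1, 8), (5, 2), (5, 5), (9, 4), (9, 10), (10, 6), (10, 7)}.
Total count |C(F_11)_aff| = 10.


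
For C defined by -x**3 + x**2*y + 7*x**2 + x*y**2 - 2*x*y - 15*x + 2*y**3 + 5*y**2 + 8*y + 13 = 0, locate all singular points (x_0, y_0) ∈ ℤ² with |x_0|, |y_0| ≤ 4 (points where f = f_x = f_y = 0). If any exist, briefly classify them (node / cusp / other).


Singular points: {(2, -1)}; classification: cusp.

Compute partial derivatives:
  f_x = -3*x**2 + 2*x*y + 14*x + y**2 - 2*y - 15.
  f_y = x**2 + 2*x*y - 2*x + 6*y**2 + 10*y + 8.
Scan x_0 ∈ {−4, ..., 4}. For each x_0, f_y(x_0, y) is a polynomial in y; find its integer roots y ∈ {−4, ..., 4}, then test f_x and f at those candidates.
  x = -4: f_y(-4, y) = 6*y**2 + 2*y + 32; no integer root y with |y| ≤ 4.
  x = -3: f_y(-3, y) = 6*y**2 + 4*y + 23; no integer root y with |y| ≤ 4.
  x = -2: f_y(-2, y) = 6*y**2 + 6*y + 16; no integer root y with |y| ≤ 4.
  x = -1: f_y(-1, y) = 6*y**2 + 8*y + 11; no integer root y with |y| ≤ 4.
  x = 0: f_y(0, y) = 6*y**2 + 10*y + 8; no integer root y with |y| ≤ 4.
  x = 1: f_y(1, y) = 6*y**2 + 12*y + 7; no integer root y with |y| ≤ 4.
  x = 2: f_y(2, y) = 6*y**2 + 14*y + 8; vanishes at y ∈ {-1}. (2, -1): f_x = 0, f = 0 — SINGULAR.
  x = 3: f_y(3, y) = 6*y**2 + 16*y + 11; no integer root y with |y| ≤ 4.
  x = 4: f_y(4, y) = 6*y**2 + 18*y + 16; no integer root y with |y| ≤ 4.
Only singular point on the grid: (2, -1).
Classify: substitute x = 2 + u, y = -1 + v and expand: f = -u**3 + u**2*v + u*v**2 + 2*v**3 + v**2.
No constant or linear terms (consistent with a singular point). Quadratic part: v**2. Cubic part: -u**3 + u**2*v + u*v**2 + 2*v**3.
The quadratic part v**2 is a perfect square, so there is a single (double) tangent line v = 0, i.e. y = -1. Restricting the cubic part to that line (v = 0) leaves -u**3 ≠ 0, so f is not divisible by v and the branch is v² ≈ u**3 to lowest order — this is a cusp.
Classification: cusp.


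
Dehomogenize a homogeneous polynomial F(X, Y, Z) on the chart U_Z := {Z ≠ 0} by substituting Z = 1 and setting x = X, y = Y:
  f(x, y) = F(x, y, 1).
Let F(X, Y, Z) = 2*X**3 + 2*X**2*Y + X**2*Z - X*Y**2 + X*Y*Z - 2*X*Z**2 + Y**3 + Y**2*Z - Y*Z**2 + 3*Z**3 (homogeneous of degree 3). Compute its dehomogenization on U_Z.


f(x, y) = 2*x**3 + 2*x**2*y + x**2 - x*y**2 + x*y - 2*x + y**3 + y**2 - y + 3

On U_Z we set Z = 1. Each monomial c·X^i·Y^j·Z^k in F becomes c·x^i·y^j·1^k = c·x^i·y^j.
Substituting Z = 1: F(X, Y, 1) = 2*x**3 + 2*x**2*y + x**2 - x*y**2 + x*y - 2*x + y**3 + y**2 - y + 3.
Note: deg(f) ≤ deg(F) = 3; strict inequality happens when F is divisible by Z (lost terms).


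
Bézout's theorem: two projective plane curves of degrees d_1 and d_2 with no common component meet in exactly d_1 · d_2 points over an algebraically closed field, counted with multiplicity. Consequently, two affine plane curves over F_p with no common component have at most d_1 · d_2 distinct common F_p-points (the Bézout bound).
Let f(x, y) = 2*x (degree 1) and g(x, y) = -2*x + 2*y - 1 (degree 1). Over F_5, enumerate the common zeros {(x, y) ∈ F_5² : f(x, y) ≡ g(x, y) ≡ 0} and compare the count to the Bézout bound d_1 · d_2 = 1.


Common zeros: {(0, 3)}; count = 1; Bézout bound = 1.

deg(f) = 1, deg(g) = 1, so Bézout bound = 1.
Scan x ∈ F_5. For each x, list the y ∈ F_5 with f(x, y) ≡ 0 and those with g(x, y) ≡ 0 (mod 5); the common zeros in that column are the intersection.
  x = 0: f ≡ 0 at y ∈ {0, 1, 2, 3, 4}; g ≡ 0 at y ∈ {3}; common: {3}.
  x = 1: f ≡ 0 at y ∈ ∅; g ≡ 0 at y ∈ {4}; common: ∅.
  x = 2: f ≡ 0 at y ∈ ∅; g ≡ 0 at y ∈ {0}; common: ∅.
  x = 3: f ≡ 0 at y ∈ ∅; g ≡ 0 at y ∈ {1}; common: ∅.
  x = 4: f ≡ 0 at y ∈ ∅; g ≡ 0 at y ∈ {2}; common: ∅.
Collecting: common zeros = {(0, 3)}, so the count is 1.
Comparison with the Bézout bound: 1 ≤ 1 = deg(f)·deg(g), as expected for curves with no common component (the bound is attained).


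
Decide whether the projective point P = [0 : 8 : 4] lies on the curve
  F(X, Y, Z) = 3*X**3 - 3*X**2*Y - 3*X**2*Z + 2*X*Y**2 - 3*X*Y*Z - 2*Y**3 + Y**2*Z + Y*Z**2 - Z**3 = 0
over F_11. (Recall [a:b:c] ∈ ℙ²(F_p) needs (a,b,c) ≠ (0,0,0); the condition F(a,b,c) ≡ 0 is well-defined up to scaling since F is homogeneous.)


F(0,8,4) ≡ 0 (mod 11); P is on the curve.

Evaluate F(0, 8, 4) term-by-term (mod 11).
  3*X**3 ↦ 3·0·1·1 = 0
  -3*X**2*Y ↦ -3·0·8·1 = 0
  -3*X**2*Z ↦ -3·0·1·4 = 0
  2*X*Y**2 ↦ 2·0·64·1 = 0
  -3*X*Y*Z ↦ -3·0·8·4 = 0
  -2*Y**3 ↦ -2·1·512·1 = -1024
  Y**2*Z ↦ 1·1·64·4 = 256
  Y*Z**2 ↦ 1·1·8·16 = 128
  -Z**3 ↦ -1·1·1·64 = -64
Sum: F(0, 8, 4) = (0) + (0) + (0) + (0) + (0) + (-1024) + (256) + (128) + (-64) = -704.
Reducing mod 11: -704 ≡ 0 (mod 11).
Since F(a, b, c) ≡ 0 (mod 11), P lies on the curve.


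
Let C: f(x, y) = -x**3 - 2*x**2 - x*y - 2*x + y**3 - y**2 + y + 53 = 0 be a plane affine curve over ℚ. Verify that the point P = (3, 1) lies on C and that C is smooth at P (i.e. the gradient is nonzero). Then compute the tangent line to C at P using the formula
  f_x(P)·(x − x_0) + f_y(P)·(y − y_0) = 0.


Tangent line at P: -42*x - y + 127 = 0.

Step 1: f(3, 1) = 0, so P lies on C.
Step 2: partial derivatives
  f_x(x, y) = -3*x**2 - 4*x - y - 2, f_y(x, y) = -x + 3*y**2 - 2*y + 1.
  f_x(P) = -42, f_y(P) = -1 (gradient nonzero, so P is smooth).
Step 3: tangent line at P: -42·(x − 3) + -1·(y − 1) = 0.
Expanding: -42*x - y + 127 = 0.


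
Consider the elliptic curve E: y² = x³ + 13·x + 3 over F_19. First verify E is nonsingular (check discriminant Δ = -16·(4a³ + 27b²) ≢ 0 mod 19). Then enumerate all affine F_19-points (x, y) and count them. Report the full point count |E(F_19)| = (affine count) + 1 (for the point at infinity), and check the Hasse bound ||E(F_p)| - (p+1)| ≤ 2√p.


Affine points = {(1, 6), (1, 13), (4, 9), (4, 10), (7, 0), (8, 7), (8, 12), (12, 5), (12, 14), (15, 1), (15, 18), (17, 8), (17, 11)}; affine count = 13; |E(F_19)| = 14.

Discriminant check: Δ ∝ 4a³ + 27b² = 4·13³ + 27·3² = 4·2197 + 27·9 ≡ 6 (mod 19). Nonzero ⇒ E is nonsingular.
For each x ∈ F_19, compute rhs = x³ + 13·x + 3 mod 19, then count y ∈ F_19 with y² ≡ rhs.
  x = 0: rhs = 3, matching y values: none (0 points).
  x = 1: rhs = 17, matching y values: 6, 13 (2 points).
  x = 2: rhs = 18, matching y values: none (0 points).
  x = 3: rhs = 12, matching y values: none (0 points).
  x = 4: rhs = 5, matching y values: 9, 10 (2 points).
  x = 5: rhs = 3, matching y values: none (0 points).
  x = 6: rhs = 12, matching y values: none (0 points).
  x = 7: rhs = 0, matching y values: 0 (1 points).
  x = 8: rhs = 11, matching y values: 7, 12 (2 points).
  x = 9: rhs = 13, matching y values: none (0 points).
  x = 10: rhs = 12, matching y values: none (0 points).
  x = 11: rhs = 14, matching y values: none (0 points).
  x = 12: rhs = 6, matching y values: 5, 14 (2 points).
  x = 13: rhs = 13, matching y values: none (0 points).
  x = 14: rhs = 3, matching y values: none (0 points).
  x = 15: rhs = 1, matching y values: 1, 18 (2 points).
  x = 16: rhs = 13, matching y values: none (0 points).
  x = 17: rhs = 7, matching y values: 8, 11 (2 points).
  x = 18: rhs = 8, matching y values: none (0 points).
Total affine count: 13.
Full point count |E(F_19)| = 13 + 1 = 14.
Hasse bound: |14 − (19+1)| = |-6| = 6 ≤ 2√19 ≈ 8.7178 ✓.


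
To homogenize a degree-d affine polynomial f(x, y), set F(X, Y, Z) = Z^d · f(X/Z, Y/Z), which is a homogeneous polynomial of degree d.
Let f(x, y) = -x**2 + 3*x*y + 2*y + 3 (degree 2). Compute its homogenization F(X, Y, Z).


F(X, Y, Z) = -X**2 + 3*X*Y + 2*Y*Z + 3*Z**2

deg(f) = 2.
Substitute x = X/Z, y = Y/Z into f, then multiply by Z^2.
  monomial -1·x^2·y^0 ↦ -1·X^2·Y^0·Z^0.
  monomial 3·x^1·y^1 ↦ 3·X^1·Y^1·Z^0.
  monomial 2·x^0·y^1 ↦ 2·X^0·Y^1·Z^1.
  monomial 3·x^0·y^0 ↦ 3·X^0·Y^0·Z^2.
Collecting: F(X, Y, Z) = -X**2 + 3*X*Y + 2*Y*Z + 3*Z**2.


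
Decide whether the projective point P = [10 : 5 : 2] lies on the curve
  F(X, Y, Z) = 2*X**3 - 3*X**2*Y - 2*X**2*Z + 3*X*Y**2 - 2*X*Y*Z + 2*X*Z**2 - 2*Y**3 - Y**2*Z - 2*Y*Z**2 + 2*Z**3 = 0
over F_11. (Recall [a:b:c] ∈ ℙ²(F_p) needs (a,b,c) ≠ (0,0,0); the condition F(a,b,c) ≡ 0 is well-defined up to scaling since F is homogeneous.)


F(10,5,2) ≡ 10 (mod 11); P is NOT on the curve.

Evaluate F(10, 5, 2) term-by-term (mod 11).
  2*X**3 ↦ 2·1000·1·1 = 2000
  -3*X**2*Y ↦ -3·100·5·1 = -1500
  -2*X**2*Z ↦ -2·100·1·2 = -400
  3*X*Y**2 ↦ 3·10·25·1 = 750
  -2*X*Y*Z ↦ -2·10·5·2 = -200
  2*X*Z**2 ↦ 2·10·1·4 = 80
  -2*Y**3 ↦ -2·1·125·1 = -250
  -Y**2*Z ↦ -1·1·25·2 = -50
  -2*Y*Z**2 ↦ -2·1·5·4 = -40
  2*Z**3 ↦ 2·1·1·8 = 16
Sum: F(10, 5, 2) = (2000) + (-1500) + (-400) + (750) + (-200) + (80) + (-250) + (-50) + (-40) + (16) = 406.
Reducing mod 11: 406 ≡ 10 (mod 11).
Since F(a, b, c) ≡ 10 ≠ 0 (mod 11), P does NOT lie on the curve.


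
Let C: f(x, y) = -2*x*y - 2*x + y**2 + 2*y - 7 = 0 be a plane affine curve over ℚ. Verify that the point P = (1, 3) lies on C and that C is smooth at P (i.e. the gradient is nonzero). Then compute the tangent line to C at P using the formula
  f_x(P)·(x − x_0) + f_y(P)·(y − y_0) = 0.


Tangent line at P: -8*x + 6*y - 10 = 0.

Step 1: f(1, 3) = 0, so P lies on C.
Step 2: partial derivatives
  f_x(x, y) = -2*y - 2, f_y(x, y) = -2*x + 2*y + 2.
  f_x(P) = -8, f_y(P) = 6 (gradient nonzero, so P is smooth).
Step 3: tangent line at P: -8·(x − 1) + 6·(y − 3) = 0.
Expanding: -8*x + 6*y - 10 = 0.


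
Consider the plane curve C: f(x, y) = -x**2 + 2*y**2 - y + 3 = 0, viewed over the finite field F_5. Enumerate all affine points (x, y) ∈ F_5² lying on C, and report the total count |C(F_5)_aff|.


Affine F_5-points: {(1, 4), (2, 1), (2, 2), (3, 1), (3, 2), (4, 4)}; count = 6.

For each of the 25 pairs (x, y) ∈ F_5², evaluate f(x, y) mod 5. Record the zeros.
  x = 0: [0↦3, 1↦4, 2↦4, 3↦3, 4↦1]  zeros at y ∈ ∅
  x = 1: [0↦2, 1↦3, 2↦3, 3↦2, 4↦0]  zeros at y ∈ {4}
  x = 2: [0↦4, 1↦0, 2↦0, 3↦4, 4↦2]  zeros at y ∈ {1, 2}
  x = 3: [0↦4, 1↦0, 2↦0, 3↦4, 4↦2]  zeros at y ∈ {1, 2}
  x = 4: [0↦2, 1↦3, 2↦3, 3↦2, 4↦0]  zeros at y ∈ {4}
Collecting zeros: affine points = {(1, 4), (2, 1), (2, 2), (3, 1), (3, 2), (4, 4)}.
Total count |C(F_5)_aff| = 6.


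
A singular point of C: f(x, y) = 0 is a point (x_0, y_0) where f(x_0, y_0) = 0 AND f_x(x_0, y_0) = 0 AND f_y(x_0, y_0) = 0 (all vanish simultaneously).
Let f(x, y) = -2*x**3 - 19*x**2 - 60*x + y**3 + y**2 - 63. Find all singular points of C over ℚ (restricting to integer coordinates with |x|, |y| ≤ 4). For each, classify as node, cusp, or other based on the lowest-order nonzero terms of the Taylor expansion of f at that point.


Singular points: {(-3, 0)}; classification: node.

Compute partial derivatives:
  f_x = -6*x**2 - 38*x - 60.
  f_y = 3*y**2 + 2*y.
Scan x_0 ∈ {−4, ..., 4}. For each x_0, f_y(x_0, y) is a polynomial in y; find its integer roots y ∈ {−4, ..., 4}, then test f_x and f at those candidates.
  x = -4: f_y(-4, y) = 3*y**2 + 2*y; vanishes at y ∈ {0}. (-4, 0): f_x = -4 ≠ 0.
  x = -3: f_y(-3, y) = 3*y**2 + 2*y; vanishes at y ∈ {0}. (-3, 0): f_x = 0, f = 0 — SINGULAR.
  x = -2: f_y(-2, y) = 3*y**2 + 2*y; vanishes at y ∈ {0}. (-2, 0): f_x = -8 ≠ 0.
  x = -1: f_y(-1, y) = 3*y**2 + 2*y; vanishes at y ∈ {0}. (-1, 0): f_x = -28 ≠ 0.
  x = 0: f_y(0, y) = 3*y**2 + 2*y; vanishes at y ∈ {0}. (0, 0): f_x = -60 ≠ 0.
  x = 1: f_y(1, y) = 3*y**2 + 2*y; vanishes at y ∈ {0}. (1, 0): f_x = -104 ≠ 0.
  x = 2: f_y(2, y) = 3*y**2 + 2*y; vanishes at y ∈ {0}. (2, 0): f_x = -160 ≠ 0.
  x = 3: f_y(3, y) = 3*y**2 + 2*y; vanishes at y ∈ {0}. (3, 0): f_x = -228 ≠ 0.
  x = 4: f_y(4, y) = 3*y**2 + 2*y; vanishes at y ∈ {0}. (4, 0): f_x = -308 ≠ 0.
Only singular point on the grid: (-3, 0).
Classify: substitute x = -3 + u, y = 0 + v and expand: f = -2*u**3 - u**2 + v**3 + v**2.
No constant or linear terms (consistent with a singular point). Quadratic part: -u**2 + v**2. Cubic part: -2*u**3 + v**3.
The quadratic part v**2 - u**2 = (v − u)(v + u) splits into two distinct linear factors, so there are two distinct tangent lines y − 0 = ±(x − -3) — this is a node (ordinary double point).
Classification: node.


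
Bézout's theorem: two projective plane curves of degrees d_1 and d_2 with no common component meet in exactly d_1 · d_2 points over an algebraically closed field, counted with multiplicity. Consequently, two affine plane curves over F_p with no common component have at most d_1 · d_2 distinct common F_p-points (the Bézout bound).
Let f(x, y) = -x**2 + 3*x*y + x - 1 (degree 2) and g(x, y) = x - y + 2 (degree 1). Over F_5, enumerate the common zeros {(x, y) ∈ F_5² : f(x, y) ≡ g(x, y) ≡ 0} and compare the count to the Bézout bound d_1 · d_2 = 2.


Common zeros: ∅; count = 0; Bézout bound = 2.

deg(f) = 2, deg(g) = 1, so Bézout bound = 2.
Scan x ∈ F_5. For each x, list the y ∈ F_5 with f(x, y) ≡ 0 and those with g(x, y) ≡ 0 (mod 5); the common zeros in that column are the intersection.
  x = 0: f ≡ 0 at y ∈ ∅; g ≡ 0 at y ∈ {2}; common: ∅.
  x = 1: f ≡ 0 at y ∈ {2}; g ≡ 0 at y ∈ {3}; common: ∅.
  x = 2: f ≡ 0 at y ∈ {3}; g ≡ 0 at y ∈ {4}; common: ∅.
  x = 3: f ≡ 0 at y ∈ {3}; g ≡ 0 at y ∈ {0}; common: ∅.
  x = 4: f ≡ 0 at y ∈ {4}; g ≡ 0 at y ∈ {1}; common: ∅.
Collecting: common zeros = ∅, so the count is 0.
Comparison with the Bézout bound: 0 ≤ 2 = deg(f)·deg(g), as expected for curves with no common component (the affine F_5-count falls short of the bound because intersections may lie at infinity, over extension fields, or carry multiplicity).


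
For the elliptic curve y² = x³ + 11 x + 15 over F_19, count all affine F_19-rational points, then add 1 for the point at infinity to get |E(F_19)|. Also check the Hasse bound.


Affine points = {(2, 8), (2, 11), (4, 3), (4, 16), (5, 9), (5, 10), (7, 6), (7, 13), (8, 8), (8, 11), (9, 8), (9, 11), (10, 2), (10, 17), (11, 2), (11, 17), (14, 5), (14, 14), (17, 2), (17, 17)}; affine count = 20; |E(F_19)| = 21.

Discriminant check: Δ ∝ 4a³ + 27b² = 4·11³ + 27·15² = 4·1331 + 27·225 ≡ 18 (mod 19). Nonzero ⇒ E is nonsingular.
For each x ∈ F_19, compute rhs = x³ + 11·x + 15 mod 19, then count y ∈ F_19 with y² ≡ rhs.
  x = 0: rhs = 15, matching y values: none (0 points).
  x = 1: rhs = 8, matching y values: none (0 points).
  x = 2: rhs = 7, matching y values: 8, 11 (2 points).
  x = 3: rhs = 18, matching y values: none (0 points).
  x = 4: rhs = 9, matching y values: 3, 16 (2 points).
  x = 5: rhs = 5, matching y values: 9, 10 (2 points).
  x = 6: rhs = 12, matching y values: none (0 points).
  x = 7: rhs = 17, matching y values: 6, 13 (2 points).
  x = 8: rhs = 7, matching y values: 8, 11 (2 points).
  x = 9: rhs = 7, matching y values: 8, 11 (2 points).
  x = 10: rhs = 4, matching y values: 2, 17 (2 points).
  x = 11: rhs = 4, matching y values: 2, 17 (2 points).
  x = 12: rhs = 13, matching y values: none (0 points).
  x = 13: rhs = 18, matching y values: none (0 points).
  x = 14: rhs = 6, matching y values: 5, 14 (2 points).
  x = 15: rhs = 2, matching y values: none (0 points).
  x = 16: rhs = 12, matching y values: none (0 points).
  x = 17: rhs = 4, matching y values: 2, 17 (2 points).
  x = 18: rhs = 3, matching y values: none (0 points).
Total affine count: 20.
Full point count |E(F_19)| = 20 + 1 = 21.
Hasse bound: |21 − (19+1)| = |1| = 1 ≤ 2√19 ≈ 8.7178 ✓.


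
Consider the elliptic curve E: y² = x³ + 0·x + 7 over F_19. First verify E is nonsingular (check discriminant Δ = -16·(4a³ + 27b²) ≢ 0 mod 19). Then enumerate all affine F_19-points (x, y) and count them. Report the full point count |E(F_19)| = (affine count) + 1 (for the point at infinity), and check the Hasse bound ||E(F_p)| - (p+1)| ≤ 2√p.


Affine points = {(0, 8), (0, 11), (8, 5), (8, 14), (10, 0), (12, 5), (12, 14), (13, 0), (15, 0), (18, 5), (18, 14)}; affine count = 11; |E(F_19)| = 12.

Discriminant check: Δ ∝ 4a³ + 27b² = 4·0³ + 27·7² = 4·0 + 27·49 ≡ 12 (mod 19). Nonzero ⇒ E is nonsingular.
For each x ∈ F_19, compute rhs = x³ + 0·x + 7 mod 19, then count y ∈ F_19 with y² ≡ rhs.
  x = 0: rhs = 7, matching y values: 8, 11 (2 points).
  x = 1: rhs = 8, matching y values: none (0 points).
  x = 2: rhs = 15, matching y values: none (0 points).
  x = 3: rhs = 15, matching y values: none (0 points).
  x = 4: rhs = 14, matching y values: none (0 points).
  x = 5: rhs = 18, matching y values: none (0 points).
  x = 6: rhs = 14, matching y values: none (0 points).
  x = 7: rhs = 8, matching y values: none (0 points).
  x = 8: rhs = 6, matching y values: 5, 14 (2 points).
  x = 9: rhs = 14, matching y values: none (0 points).
  x = 10: rhs = 0, matching y values: 0 (1 points).
  x = 11: rhs = 8, matching y values: none (0 points).
  x = 12: rhs = 6, matching y values: 5, 14 (2 points).
  x = 13: rhs = 0, matching y values: 0 (1 points).
  x = 14: rhs = 15, matching y values: none (0 points).
  x = 15: rhs = 0, matching y values: 0 (1 points).
  x = 16: rhs = 18, matching y values: none (0 points).
  x = 17: rhs = 18, matching y values: none (0 points).
  x = 18: rhs = 6, matching y values: 5, 14 (2 points).
Total affine count: 11.
Full point count |E(F_19)| = 11 + 1 = 12.
Hasse bound: |12 − (19+1)| = |-8| = 8 ≤ 2√19 ≈ 8.7178 ✓.


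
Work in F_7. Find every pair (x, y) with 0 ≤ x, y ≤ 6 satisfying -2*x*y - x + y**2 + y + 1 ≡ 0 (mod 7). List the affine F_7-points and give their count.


Affine F_7-points: {(0, 2), (0, 4), (1, 0), (1, 1), (6, 5), (6, 6)}; count = 6.

For each of the 49 pairs (x, y) ∈ F_7², evaluate f(x, y) mod 7. Record the zeros.
  x = 0: [0↦1, 1↦3, 2↦0, 3↦6, 4↦0, 5↦3, 6↦1]  zeros at y ∈ {2, 4}
  x = 1: [0↦0, 1↦0, 2↦2, 3↦6, 4↦5, 5↦6, 6↦2]  zeros at y ∈ {0, 1}
  x = 2: [0↦6, 1↦4, 2↦4, 3↦6, 4↦3, 5↦2, 6↦3]  zeros at y ∈ ∅
  x = 3: [0↦5, 1↦1, 2↦6, 3↦6, 4↦1, 5↦5, 6↦4]  zeros at y ∈ ∅
  x = 4: [0↦4, 1↦5, 2↦1, 3↦6, 4↦6, 5↦1, 6↦5]  zeros at y ∈ ∅
  x = 5: [0↦3, 1↦2, 2↦3, 3↦6, 4↦4, 5↦4, 6↦6]  zeros at y ∈ ∅
  x = 6: [0↦2, 1↦6, 2↦5, 3↦6, 4↦2, 5↦0, 6↦0]  zeros at y ∈ {5, 6}
Collecting zeros: affine points = {(0, 2), (0, 4), (1, 0), (1, 1), (6, 5), (6, 6)}.
Total count |C(F_7)_aff| = 6.


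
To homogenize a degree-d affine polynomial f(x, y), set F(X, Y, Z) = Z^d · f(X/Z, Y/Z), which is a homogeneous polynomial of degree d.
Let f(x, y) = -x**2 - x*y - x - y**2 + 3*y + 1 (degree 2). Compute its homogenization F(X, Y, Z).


F(X, Y, Z) = -X**2 - X*Y - X*Z - Y**2 + 3*Y*Z + Z**2

deg(f) = 2.
Substitute x = X/Z, y = Y/Z into f, then multiply by Z^2.
  monomial -1·x^2·y^0 ↦ -1·X^2·Y^0·Z^0.
  monomial -1·x^1·y^1 ↦ -1·X^1·Y^1·Z^0.
  monomial -1·x^1·y^0 ↦ -1·X^1·Y^0·Z^1.
  monomial -1·x^0·y^2 ↦ -1·X^0·Y^2·Z^0.
  monomial 3·x^0·y^1 ↦ 3·X^0·Y^1·Z^1.
  monomial 1·x^0·y^0 ↦ 1·X^0·Y^0·Z^2.
Collecting: F(X, Y, Z) = -X**2 - X*Y - X*Z - Y**2 + 3*Y*Z + Z**2.


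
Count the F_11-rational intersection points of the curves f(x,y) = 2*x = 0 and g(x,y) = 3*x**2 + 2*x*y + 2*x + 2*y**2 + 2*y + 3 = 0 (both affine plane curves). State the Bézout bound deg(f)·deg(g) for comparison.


Common zeros: ∅; count = 0; Bézout bound = 2.

deg(f) = 1, deg(g) = 2, so Bézout bound = 2.
Scan x ∈ F_11. For each x, list the y ∈ F_11 with f(x, y) ≡ 0 and those with g(x, y) ≡ 0 (mod 11); the common zeros in that column are the intersection.
  x = 0: f ≡ 0 at y ∈ {0, 1, 2, 3, 4, 5, 6, 7, 8, 9, 10}; g ≡ 0 at y ∈ ∅; common: ∅.
  x = 1: f ≡ 0 at y ∈ ∅; g ≡ 0 at y ∈ ∅; common: ∅.
  x = 2: f ≡ 0 at y ∈ ∅; g ≡ 0 at y ∈ {3, 5}; common: ∅.
  x = 3: f ≡ 0 at y ∈ ∅; g ≡ 0 at y ∈ ∅; common: ∅.
  x = 4: f ≡ 0 at y ∈ ∅; g ≡ 0 at y ∈ ∅; common: ∅.
  x = 5: f ≡ 0 at y ∈ ∅; g ≡ 0 at y ∈ {0, 5}; common: ∅.
  x = 6: f ≡ 0 at y ∈ ∅; g ≡ 0 at y ∈ {7, 8}; common: ∅.
  x = 7: f ≡ 0 at y ∈ ∅; g ≡ 0 at y ∈ {7}; common: ∅.
  x = 8: f ≡ 0 at y ∈ ∅; g ≡ 0 at y ∈ {1}; common: ∅.
  x = 9: f ≡ 0 at y ∈ ∅; g ≡ 0 at y ∈ {0, 1}; common: ∅.
  x = 10: f ≡ 0 at y ∈ ∅; g ≡ 0 at y ∈ {3, 8}; common: ∅.
Collecting: common zeros = ∅, so the count is 0.
Comparison with the Bézout bound: 0 ≤ 2 = deg(f)·deg(g), as expected for curves with no common component (the affine F_11-count falls short of the bound because intersections may lie at infinity, over extension fields, or carry multiplicity).
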